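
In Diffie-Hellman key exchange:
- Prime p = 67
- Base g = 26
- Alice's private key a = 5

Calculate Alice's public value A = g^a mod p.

Step 1: A = g^a mod p = 26^5 mod 67.
  26^1 mod 67 = 26
  26^2 mod 67 = (26 * 26) mod 67 = 6
  26^3 mod 67 = (6 * 26) mod 67 = 22
  26^4 mod 67 = (22 * 26) mod 67 = 36
  26^5 mod 67 = (36 * 26) mod 67 = 65
Result: A = 65.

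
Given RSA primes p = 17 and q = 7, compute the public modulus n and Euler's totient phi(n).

Step 1: n = p * q = 17 * 7 = 119.
Step 2: phi(n) = (p-1)(q-1) = 16 * 6 = 96.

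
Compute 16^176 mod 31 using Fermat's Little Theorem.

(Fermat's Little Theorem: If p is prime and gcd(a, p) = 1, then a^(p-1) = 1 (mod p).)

Step 1: Since 31 is prime, by Fermat's Little Theorem: 16^30 = 1 (mod 31).
Step 2: Reduce exponent: 176 mod 30 = 26.
Step 3: So 16^176 = 16^26 (mod 31).
Step 4: 16^26 mod 31 = 16.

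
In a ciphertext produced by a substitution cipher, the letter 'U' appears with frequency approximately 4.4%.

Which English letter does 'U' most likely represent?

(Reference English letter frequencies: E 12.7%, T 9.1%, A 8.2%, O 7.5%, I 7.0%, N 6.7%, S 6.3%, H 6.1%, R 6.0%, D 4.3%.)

Step 1: The observed frequency is 4.4%.
Step 2: Compare with English frequencies:
  E: 12.7% (difference: 8.3%)
  T: 9.1% (difference: 4.7%)
  A: 8.2% (difference: 3.8%)
  O: 7.5% (difference: 3.1%)
  I: 7.0% (difference: 2.6%)
  N: 6.7% (difference: 2.3%)
  S: 6.3% (difference: 1.9%)
  H: 6.1% (difference: 1.7%)
  R: 6.0% (difference: 1.6%)
  D: 4.3% (difference: 0.1%) <-- closest
Step 3: 'U' most likely represents 'D' (frequency 4.3%).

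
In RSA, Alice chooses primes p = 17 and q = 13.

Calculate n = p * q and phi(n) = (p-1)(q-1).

Step 1: n = p * q = 17 * 13 = 221.
Step 2: phi(n) = (p-1)(q-1) = 16 * 12 = 192.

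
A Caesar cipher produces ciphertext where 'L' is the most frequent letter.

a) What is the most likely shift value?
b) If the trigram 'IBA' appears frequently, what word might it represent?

Step 1: In English, 'E' is the most frequent letter (12.7%).
Step 2: The most frequent ciphertext letter is 'L' (position 11).
Step 3: Shift = (11 - 4) mod 26 = 7.
Step 4: Decrypt 'IBA' by shifting back 7:
  I -> B
  B -> U
  A -> T
Step 5: 'IBA' decrypts to 'BUT'.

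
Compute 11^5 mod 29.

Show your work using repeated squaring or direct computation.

Step 1: Compute 11^5 mod 29 step by step, reducing modulo 29 at each step.
  11^1 mod 29 = 11
  11^2 mod 29 = (11 * 11) mod 29 = 5
  11^3 mod 29 = (5 * 11) mod 29 = 26
  11^4 mod 29 = (26 * 11) mod 29 = 25
  11^5 mod 29 = (25 * 11) mod 29 = 14
Step 2: Result = 14.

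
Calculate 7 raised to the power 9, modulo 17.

Step 1: Compute 7^9 mod 17 step by step, reducing modulo 17 at each step.
  7^1 mod 17 = 7
  7^2 mod 17 = (7 * 7) mod 17 = 15
  7^3 mod 17 = (15 * 7) mod 17 = 3
  7^4 mod 17 = (3 * 7) mod 17 = 4
  7^5 mod 17 = (4 * 7) mod 17 = 11
  7^6 mod 17 = (11 * 7) mod 17 = 9
  7^7 mod 17 = (9 * 7) mod 17 = 12
  7^8 mod 17 = (12 * 7) mod 17 = 16
  7^9 mod 17 = (16 * 7) mod 17 = 10
Step 2: Result = 10.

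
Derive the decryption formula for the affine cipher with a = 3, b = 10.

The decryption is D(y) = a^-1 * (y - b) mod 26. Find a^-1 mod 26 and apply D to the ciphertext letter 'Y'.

Step 1: Find a^-1, the modular inverse of 3 mod 26.
Step 2: We need 3 * a^-1 = 1 (mod 26).
Step 3: 3 * 9 = 27 = 1 * 26 + 1, so a^-1 = 9.
Step 4: D(y) = 9(y - 10) mod 26.
Step 5: Apply to 'Y' (y = 24): D(24) = 9 * (24 - 10) mod 26 = 9 * 14 mod 26 = 22 -> 'W'.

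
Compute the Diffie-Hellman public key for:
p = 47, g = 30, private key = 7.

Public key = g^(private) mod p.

Step 1: A = g^a mod p = 30^7 mod 47.
  30^1 mod 47 = 30
  30^2 mod 47 = (30 * 30) mod 47 = 7
  30^3 mod 47 = (7 * 30) mod 47 = 22
  30^4 mod 47 = (22 * 30) mod 47 = 2
  30^5 mod 47 = (2 * 30) mod 47 = 13
  30^6 mod 47 = (13 * 30) mod 47 = 14
  30^7 mod 47 = (14 * 30) mod 47 = 44
Result: A = 44.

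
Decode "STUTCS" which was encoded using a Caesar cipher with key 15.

Step 1: Reverse the shift by subtracting 15 from each letter position.
  S (position 18) -> position (18-15) mod 26 = 3 -> D
  T (position 19) -> position (19-15) mod 26 = 4 -> E
  U (position 20) -> position (20-15) mod 26 = 5 -> F
  T (position 19) -> position (19-15) mod 26 = 4 -> E
  C (position 2) -> position (2-15) mod 26 = 13 -> N
  S (position 18) -> position (18-15) mod 26 = 3 -> D
Decrypted message: DEFEND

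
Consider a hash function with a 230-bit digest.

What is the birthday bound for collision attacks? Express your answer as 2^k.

Step 1: The birthday paradox gives collision probability ~50% after sqrt(2^n) = 2^(n/2) hashes.
Step 2: For 230-bit output: 2^(230/2) = 2^115.
Step 3: Approximately 2^115 hash computations needed.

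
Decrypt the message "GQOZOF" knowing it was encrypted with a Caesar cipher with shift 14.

Step 1: Reverse the shift by subtracting 14 from each letter position.
  G (position 6) -> position (6-14) mod 26 = 18 -> S
  Q (position 16) -> position (16-14) mod 26 = 2 -> C
  O (position 14) -> position (14-14) mod 26 = 0 -> A
  Z (position 25) -> position (25-14) mod 26 = 11 -> L
  O (position 14) -> position (14-14) mod 26 = 0 -> A
  F (position 5) -> position (5-14) mod 26 = 17 -> R
Decrypted message: SCALAR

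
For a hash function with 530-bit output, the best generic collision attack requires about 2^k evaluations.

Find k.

Step 1: The hash has a 530-bit output.
Step 2: Collision resistance means it should be infeasible to find any x != y with h(x) = h(y).
By the birthday bound, a generic collision search succeeds after about sqrt(2^530) = 2^(530/2) = 2^265 evaluations.
Step 3: Security level = 265 bits.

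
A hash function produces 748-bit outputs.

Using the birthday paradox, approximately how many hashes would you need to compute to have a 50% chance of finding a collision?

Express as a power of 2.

Step 1: The birthday paradox gives collision probability ~50% after sqrt(2^n) = 2^(n/2) hashes.
Step 2: For 748-bit output: 2^(748/2) = 2^374.
Step 3: Approximately 2^374 hash computations needed.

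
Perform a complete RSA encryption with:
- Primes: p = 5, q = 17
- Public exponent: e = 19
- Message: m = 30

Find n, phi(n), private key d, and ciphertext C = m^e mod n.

Step 1: n = 5 * 17 = 85.
Step 2: phi(n) = (5-1)(17-1) = 4 * 16 = 64.
Step 3: Find d = 19^(-1) mod 64 = 27.
  Verify: 19 * 27 = 513 = 1 (mod 64).
Step 4: C = 30^19 mod 85 = 55.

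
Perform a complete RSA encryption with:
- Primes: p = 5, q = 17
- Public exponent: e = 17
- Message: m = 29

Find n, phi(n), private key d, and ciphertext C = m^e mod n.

Step 1: n = 5 * 17 = 85.
Step 2: phi(n) = (5-1)(17-1) = 4 * 16 = 64.
Step 3: Find d = 17^(-1) mod 64 = 49.
  Verify: 17 * 49 = 833 = 1 (mod 64).
Step 4: C = 29^17 mod 85 = 29.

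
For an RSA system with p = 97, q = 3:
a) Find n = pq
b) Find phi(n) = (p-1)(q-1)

Step 1: n = p * q = 97 * 3 = 291.
Step 2: phi(n) = (p-1)(q-1) = 96 * 2 = 192.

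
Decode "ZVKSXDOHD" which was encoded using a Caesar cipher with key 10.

Step 1: Reverse the shift by subtracting 10 from each letter position.
  Z (position 25) -> position (25-10) mod 26 = 15 -> P
  V (position 21) -> position (21-10) mod 26 = 11 -> L
  K (position 10) -> position (10-10) mod 26 = 0 -> A
  S (position 18) -> position (18-10) mod 26 = 8 -> I
  X (position 23) -> position (23-10) mod 26 = 13 -> N
  D (position 3) -> position (3-10) mod 26 = 19 -> T
  O (position 14) -> position (14-10) mod 26 = 4 -> E
  H (position 7) -> position (7-10) mod 26 = 23 -> X
  D (position 3) -> position (3-10) mod 26 = 19 -> T
Decrypted message: PLAINTEXT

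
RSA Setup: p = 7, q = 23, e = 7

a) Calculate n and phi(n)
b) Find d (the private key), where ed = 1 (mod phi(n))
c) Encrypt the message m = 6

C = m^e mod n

Step 1: n = 7 * 23 = 161.
Step 2: phi(n) = (7-1)(23-1) = 6 * 22 = 132.
Step 3: Find d = 7^(-1) mod 132 = 19.
  Verify: 7 * 19 = 133 = 1 (mod 132).
Step 4: C = 6^7 mod 161 = 118.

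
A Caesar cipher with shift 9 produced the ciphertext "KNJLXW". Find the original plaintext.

Step 1: Reverse the shift by subtracting 9 from each letter position.
  K (position 10) -> position (10-9) mod 26 = 1 -> B
  N (position 13) -> position (13-9) mod 26 = 4 -> E
  J (position 9) -> position (9-9) mod 26 = 0 -> A
  L (position 11) -> position (11-9) mod 26 = 2 -> C
  X (position 23) -> position (23-9) mod 26 = 14 -> O
  W (position 22) -> position (22-9) mod 26 = 13 -> N
Decrypted message: BEACON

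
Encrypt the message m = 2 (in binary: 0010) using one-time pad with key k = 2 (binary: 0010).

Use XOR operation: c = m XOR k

Step 1: Write out the XOR operation bit by bit:
  Message: 0010
  Key:     0010
  XOR:     0000
Step 2: Convert to decimal: 0000 = 0.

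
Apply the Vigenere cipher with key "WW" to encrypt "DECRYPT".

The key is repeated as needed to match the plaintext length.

Step 1: Repeat key to match plaintext length:
  Plaintext: DECRYPT
  Key:       WWWWWWW
Step 2: Encrypt each letter:
  D(3) + W(22) = (3+22) mod 26 = 25 = Z
  E(4) + W(22) = (4+22) mod 26 = 0 = A
  C(2) + W(22) = (2+22) mod 26 = 24 = Y
  R(17) + W(22) = (17+22) mod 26 = 13 = N
  Y(24) + W(22) = (24+22) mod 26 = 20 = U
  P(15) + W(22) = (15+22) mod 26 = 11 = L
  T(19) + W(22) = (19+22) mod 26 = 15 = P
Ciphertext: ZAYNULP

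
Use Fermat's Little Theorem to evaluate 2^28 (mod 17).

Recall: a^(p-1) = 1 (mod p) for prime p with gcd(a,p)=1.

Step 1: Since 17 is prime, by Fermat's Little Theorem: 2^16 = 1 (mod 17).
Step 2: Reduce exponent: 28 mod 16 = 12.
Step 3: So 2^28 = 2^12 (mod 17).
Step 4: 2^12 mod 17 = 16.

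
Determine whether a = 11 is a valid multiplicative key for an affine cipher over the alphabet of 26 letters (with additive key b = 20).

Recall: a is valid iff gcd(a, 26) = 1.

Step 1: Compute gcd(11, 26).
Step 2: gcd(11, 26) = 1.
Since gcd = 1, 11 is coprime with 26, so it is a valid key.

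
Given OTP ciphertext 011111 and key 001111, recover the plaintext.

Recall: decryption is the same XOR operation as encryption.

Step 1: XOR ciphertext with key:
  Ciphertext: 011111
  Key:        001111
  XOR:        010000
Step 2: Plaintext = 010000 = 16 in decimal.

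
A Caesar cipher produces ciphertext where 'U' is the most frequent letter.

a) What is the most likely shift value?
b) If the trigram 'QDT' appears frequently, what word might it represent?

Step 1: In English, 'E' is the most frequent letter (12.7%).
Step 2: The most frequent ciphertext letter is 'U' (position 20).
Step 3: Shift = (20 - 4) mod 26 = 16.
Step 4: Decrypt 'QDT' by shifting back 16:
  Q -> A
  D -> N
  T -> D
Step 5: 'QDT' decrypts to 'AND'.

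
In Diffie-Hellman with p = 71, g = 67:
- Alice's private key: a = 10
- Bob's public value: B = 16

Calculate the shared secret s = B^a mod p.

Step 1: s = B^a mod p = 16^10 mod 71.
  16^1 mod 71 = 16
  16^2 mod 71 = (16 * 16) mod 71 = 43
  16^3 mod 71 = (43 * 16) mod 71 = 49
  16^4 mod 71 = (49 * 16) mod 71 = 3
  16^5 mod 71 = (3 * 16) mod 71 = 48
  16^6 mod 71 = (48 * 16) mod 71 = 58
  16^7 mod 71 = (58 * 16) mod 71 = 5
  16^8 mod 71 = (5 * 16) mod 71 = 9
  16^9 mod 71 = (9 * 16) mod 71 = 2
  16^10 mod 71 = (2 * 16) mod 71 = 32
Result: shared secret = 32.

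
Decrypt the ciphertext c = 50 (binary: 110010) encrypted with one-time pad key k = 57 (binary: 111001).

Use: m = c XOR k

Step 1: XOR ciphertext with key:
  Ciphertext: 110010
  Key:        111001
  XOR:        001011
Step 2: Plaintext = 001011 = 11 in decimal.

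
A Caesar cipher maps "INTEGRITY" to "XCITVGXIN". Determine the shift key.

Step 1: Compare first letters: I (position 8) -> X (position 23).
Step 2: Shift = (23 - 8) mod 26 = 15.
The shift value is 15.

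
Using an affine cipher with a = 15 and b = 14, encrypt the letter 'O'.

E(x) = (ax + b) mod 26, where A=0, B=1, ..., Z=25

Step 1: Convert 'O' to number: x = 14.
Step 2: E(14) = (15 * 14 + 14) mod 26 = 224 mod 26 = 16.
Step 3: Convert 16 back to letter: Q.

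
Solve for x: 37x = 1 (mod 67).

Step 1: We need x such that 37 * x = 1 (mod 67).
Step 2: Using the extended Euclidean algorithm or trial:
  37 * 29 = 1073 = 16 * 67 + 1.
Step 3: Since 1073 mod 67 = 1, the inverse is x = 29.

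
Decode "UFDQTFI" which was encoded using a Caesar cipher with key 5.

Step 1: Reverse the shift by subtracting 5 from each letter position.
  U (position 20) -> position (20-5) mod 26 = 15 -> P
  F (position 5) -> position (5-5) mod 26 = 0 -> A
  D (position 3) -> position (3-5) mod 26 = 24 -> Y
  Q (position 16) -> position (16-5) mod 26 = 11 -> L
  T (position 19) -> position (19-5) mod 26 = 14 -> O
  F (position 5) -> position (5-5) mod 26 = 0 -> A
  I (position 8) -> position (8-5) mod 26 = 3 -> D
Decrypted message: PAYLOAD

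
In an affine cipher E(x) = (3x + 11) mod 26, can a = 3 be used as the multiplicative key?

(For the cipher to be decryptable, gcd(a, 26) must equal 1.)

Step 1: Compute gcd(3, 26).
Step 2: gcd(3, 26) = 1.
Since gcd = 1, 3 is coprime with 26, so it is a valid key.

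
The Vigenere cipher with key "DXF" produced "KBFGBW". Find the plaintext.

Step 1: Extend key: DXFDXF
Step 2: Decrypt each letter (c - k) mod 26:
  K(10) - D(3) = (10-3) mod 26 = 7 = H
  B(1) - X(23) = (1-23) mod 26 = 4 = E
  F(5) - F(5) = (5-5) mod 26 = 0 = A
  G(6) - D(3) = (6-3) mod 26 = 3 = D
  B(1) - X(23) = (1-23) mod 26 = 4 = E
  W(22) - F(5) = (22-5) mod 26 = 17 = R
Plaintext: HEADER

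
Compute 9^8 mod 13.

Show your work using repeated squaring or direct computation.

Step 1: Compute 9^8 mod 13 step by step, reducing modulo 13 at each step.
  9^1 mod 13 = 9
  9^2 mod 13 = (9 * 9) mod 13 = 3
  9^3 mod 13 = (3 * 9) mod 13 = 1
  9^4 mod 13 = (1 * 9) mod 13 = 9
  9^5 mod 13 = (9 * 9) mod 13 = 3
  9^6 mod 13 = (3 * 9) mod 13 = 1
  9^7 mod 13 = (1 * 9) mod 13 = 9
  9^8 mod 13 = (9 * 9) mod 13 = 3
Step 2: Result = 3.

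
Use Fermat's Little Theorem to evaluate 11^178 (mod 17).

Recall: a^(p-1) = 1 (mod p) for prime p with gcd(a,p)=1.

Step 1: Since 17 is prime, by Fermat's Little Theorem: 11^16 = 1 (mod 17).
Step 2: Reduce exponent: 178 mod 16 = 2.
Step 3: So 11^178 = 11^2 (mod 17).
Step 4: 11^2 mod 17 = 2.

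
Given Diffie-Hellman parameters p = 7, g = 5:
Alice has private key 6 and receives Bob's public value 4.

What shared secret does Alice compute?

Step 1: s = B^a mod p = 4^6 mod 7.
  4^1 mod 7 = 4
  4^2 mod 7 = (4 * 4) mod 7 = 2
  4^3 mod 7 = (2 * 4) mod 7 = 1
  4^4 mod 7 = (1 * 4) mod 7 = 4
  4^5 mod 7 = (4 * 4) mod 7 = 2
  4^6 mod 7 = (2 * 4) mod 7 = 1
Result: shared secret = 1.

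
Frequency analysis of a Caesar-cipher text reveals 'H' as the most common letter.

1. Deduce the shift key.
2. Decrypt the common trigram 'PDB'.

Step 1: In English, 'E' is the most frequent letter (12.7%).
Step 2: The most frequent ciphertext letter is 'H' (position 7).
Step 3: Shift = (7 - 4) mod 26 = 3.
Step 4: Decrypt 'PDB' by shifting back 3:
  P -> M
  D -> A
  B -> Y
Step 5: 'PDB' decrypts to 'MAY'.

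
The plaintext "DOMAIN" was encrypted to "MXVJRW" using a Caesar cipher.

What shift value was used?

Step 1: Compare first letters: D (position 3) -> M (position 12).
Step 2: Shift = (12 - 3) mod 26 = 9.
The shift value is 9.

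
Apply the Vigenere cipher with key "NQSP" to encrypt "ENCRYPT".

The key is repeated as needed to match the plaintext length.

Step 1: Repeat key to match plaintext length:
  Plaintext: ENCRYPT
  Key:       NQSPNQS
Step 2: Encrypt each letter:
  E(4) + N(13) = (4+13) mod 26 = 17 = R
  N(13) + Q(16) = (13+16) mod 26 = 3 = D
  C(2) + S(18) = (2+18) mod 26 = 20 = U
  R(17) + P(15) = (17+15) mod 26 = 6 = G
  Y(24) + N(13) = (24+13) mod 26 = 11 = L
  P(15) + Q(16) = (15+16) mod 26 = 5 = F
  T(19) + S(18) = (19+18) mod 26 = 11 = L
Ciphertext: RDUGLFL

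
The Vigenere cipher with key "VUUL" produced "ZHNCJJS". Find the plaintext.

Step 1: Extend key: VUULVUU
Step 2: Decrypt each letter (c - k) mod 26:
  Z(25) - V(21) = (25-21) mod 26 = 4 = E
  H(7) - U(20) = (7-20) mod 26 = 13 = N
  N(13) - U(20) = (13-20) mod 26 = 19 = T
  C(2) - L(11) = (2-11) mod 26 = 17 = R
  J(9) - V(21) = (9-21) mod 26 = 14 = O
  J(9) - U(20) = (9-20) mod 26 = 15 = P
  S(18) - U(20) = (18-20) mod 26 = 24 = Y
Plaintext: ENTROPY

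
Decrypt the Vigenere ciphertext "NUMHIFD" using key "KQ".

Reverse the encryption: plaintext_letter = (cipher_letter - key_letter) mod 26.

Step 1: Extend key: KQKQKQK
Step 2: Decrypt each letter (c - k) mod 26:
  N(13) - K(10) = (13-10) mod 26 = 3 = D
  U(20) - Q(16) = (20-16) mod 26 = 4 = E
  M(12) - K(10) = (12-10) mod 26 = 2 = C
  H(7) - Q(16) = (7-16) mod 26 = 17 = R
  I(8) - K(10) = (8-10) mod 26 = 24 = Y
  F(5) - Q(16) = (5-16) mod 26 = 15 = P
  D(3) - K(10) = (3-10) mod 26 = 19 = T
Plaintext: DECRYPT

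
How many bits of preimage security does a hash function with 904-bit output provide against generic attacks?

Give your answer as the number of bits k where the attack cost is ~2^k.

Step 1: The hash has a 904-bit output.
Step 2: Preimage resistance means: given a digest h(x), it should be infeasible to find any input that hashes to it.
With a 904-bit output there are 2^904 possible digests, so a generic brute-force preimage search costs about 2^904 evaluations.
Step 3: Security level = 904 bits.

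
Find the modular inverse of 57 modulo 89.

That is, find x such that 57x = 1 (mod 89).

Step 1: We need x such that 57 * x = 1 (mod 89).
Step 2: Using the extended Euclidean algorithm or trial:
  57 * 25 = 1425 = 16 * 89 + 1.
Step 3: Since 1425 mod 89 = 1, the inverse is x = 25.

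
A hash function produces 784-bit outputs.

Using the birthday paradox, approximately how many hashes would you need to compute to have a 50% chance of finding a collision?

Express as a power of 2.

Step 1: The birthday paradox gives collision probability ~50% after sqrt(2^n) = 2^(n/2) hashes.
Step 2: For 784-bit output: 2^(784/2) = 2^392.
Step 3: Approximately 2^392 hash computations needed.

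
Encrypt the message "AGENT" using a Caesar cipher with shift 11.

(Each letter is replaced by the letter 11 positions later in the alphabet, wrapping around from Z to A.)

Step 1: For each letter, shift forward by 11 positions (mod 26).
  A (position 0) -> position (0+11) mod 26 = 11 -> L
  G (position 6) -> position (6+11) mod 26 = 17 -> R
  E (position 4) -> position (4+11) mod 26 = 15 -> P
  N (position 13) -> position (13+11) mod 26 = 24 -> Y
  T (position 19) -> position (19+11) mod 26 = 4 -> E
Result: LRPYE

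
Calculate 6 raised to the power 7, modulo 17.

Step 1: Compute 6^7 mod 17 step by step, reducing modulo 17 at each step.
  6^1 mod 17 = 6
  6^2 mod 17 = (6 * 6) mod 17 = 2
  6^3 mod 17 = (2 * 6) mod 17 = 12
  6^4 mod 17 = (12 * 6) mod 17 = 4
  6^5 mod 17 = (4 * 6) mod 17 = 7
  6^6 mod 17 = (7 * 6) mod 17 = 8
  6^7 mod 17 = (8 * 6) mod 17 = 14
Step 2: Result = 14.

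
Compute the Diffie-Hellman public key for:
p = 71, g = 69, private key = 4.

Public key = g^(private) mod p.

Step 1: A = g^a mod p = 69^4 mod 71.
  69^1 mod 71 = 69
  69^2 mod 71 = (69 * 69) mod 71 = 4
  69^3 mod 71 = (4 * 69) mod 71 = 63
  69^4 mod 71 = (63 * 69) mod 71 = 16
Result: A = 16.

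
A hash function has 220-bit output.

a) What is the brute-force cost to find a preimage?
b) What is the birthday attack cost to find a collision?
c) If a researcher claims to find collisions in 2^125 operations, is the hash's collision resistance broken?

Step 1: Preimage resistance requires brute-force of 2^220 operations.
Step 2: Collision resistance (birthday bound) = 2^(220/2) = 2^110.
Step 3: The claimed attack costs 2^125 operations.
Step 4: Since 2^125 >= 2^110, the claimed attack is no faster than the generic birthday attack, so this does not break collision resistance.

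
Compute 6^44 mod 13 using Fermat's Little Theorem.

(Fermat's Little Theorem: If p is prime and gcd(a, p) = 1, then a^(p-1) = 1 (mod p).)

Step 1: Since 13 is prime, by Fermat's Little Theorem: 6^12 = 1 (mod 13).
Step 2: Reduce exponent: 44 mod 12 = 8.
Step 3: So 6^44 = 6^8 (mod 13).
Step 4: 6^8 mod 13 = 3.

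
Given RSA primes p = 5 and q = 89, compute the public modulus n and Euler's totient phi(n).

Step 1: n = p * q = 5 * 89 = 445.
Step 2: phi(n) = (p-1)(q-1) = 4 * 88 = 352.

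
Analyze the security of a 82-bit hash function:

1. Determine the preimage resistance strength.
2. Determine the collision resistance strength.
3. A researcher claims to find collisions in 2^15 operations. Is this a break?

Step 1: Preimage resistance requires brute-force of 2^82 operations.
Step 2: Collision resistance (birthday bound) = 2^(82/2) = 2^41.
Step 3: The claimed attack costs 2^15 operations.
Step 4: Since 2^15 < 2^41, the claimed attack beats the generic birthday bound, so collision resistance is broken.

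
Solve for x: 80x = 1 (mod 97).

Step 1: We need x such that 80 * x = 1 (mod 97).
Step 2: Using the extended Euclidean algorithm or trial:
  80 * 57 = 4560 = 47 * 97 + 1.
Step 3: Since 4560 mod 97 = 1, the inverse is x = 57.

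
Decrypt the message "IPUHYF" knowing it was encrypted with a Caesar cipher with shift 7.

Step 1: Reverse the shift by subtracting 7 from each letter position.
  I (position 8) -> position (8-7) mod 26 = 1 -> B
  P (position 15) -> position (15-7) mod 26 = 8 -> I
  U (position 20) -> position (20-7) mod 26 = 13 -> N
  H (position 7) -> position (7-7) mod 26 = 0 -> A
  Y (position 24) -> position (24-7) mod 26 = 17 -> R
  F (position 5) -> position (5-7) mod 26 = 24 -> Y
Decrypted message: BINARY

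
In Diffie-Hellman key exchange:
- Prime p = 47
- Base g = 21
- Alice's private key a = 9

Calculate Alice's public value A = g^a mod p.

Step 1: A = g^a mod p = 21^9 mod 47.
  21^1 mod 47 = 21
  21^2 mod 47 = (21 * 21) mod 47 = 18
  21^3 mod 47 = (18 * 21) mod 47 = 2
  21^4 mod 47 = (2 * 21) mod 47 = 42
  21^5 mod 47 = (42 * 21) mod 47 = 36
  21^6 mod 47 = (36 * 21) mod 47 = 4
  21^7 mod 47 = (4 * 21) mod 47 = 37
  21^8 mod 47 = (37 * 21) mod 47 = 25
  21^9 mod 47 = (25 * 21) mod 47 = 8
Result: A = 8.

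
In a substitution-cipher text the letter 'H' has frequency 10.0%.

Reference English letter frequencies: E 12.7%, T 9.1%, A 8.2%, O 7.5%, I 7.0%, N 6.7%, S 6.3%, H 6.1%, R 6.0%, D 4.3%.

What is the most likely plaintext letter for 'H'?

Step 1: The observed frequency is 10.0%.
Step 2: Compare with English frequencies:
  E: 12.7% (difference: 2.7%)
  T: 9.1% (difference: 0.9%) <-- closest
  A: 8.2% (difference: 1.8%)
  O: 7.5% (difference: 2.5%)
  I: 7.0% (difference: 3.0%)
  N: 6.7% (difference: 3.3%)
  S: 6.3% (difference: 3.7%)
  H: 6.1% (difference: 3.9%)
  R: 6.0% (difference: 4.0%)
  D: 4.3% (difference: 5.7%)
Step 3: 'H' most likely represents 'T' (frequency 9.1%).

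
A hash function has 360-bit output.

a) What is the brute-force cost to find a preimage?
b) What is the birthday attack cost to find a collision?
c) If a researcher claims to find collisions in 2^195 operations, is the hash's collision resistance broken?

Step 1: Preimage resistance requires brute-force of 2^360 operations.
Step 2: Collision resistance (birthday bound) = 2^(360/2) = 2^180.
Step 3: The claimed attack costs 2^195 operations.
Step 4: Since 2^195 >= 2^180, the claimed attack is no faster than the generic birthday attack, so this does not break collision resistance.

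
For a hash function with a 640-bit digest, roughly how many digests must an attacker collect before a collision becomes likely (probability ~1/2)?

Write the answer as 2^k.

Step 1: The birthday paradox gives collision probability ~50% after sqrt(2^n) = 2^(n/2) hashes.
Step 2: For 640-bit output: 2^(640/2) = 2^320.
Step 3: Approximately 2^320 hash computations needed.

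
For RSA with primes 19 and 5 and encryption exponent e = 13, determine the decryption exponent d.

Step 1: n = 19 * 5 = 95.
Step 2: phi(n) = 18 * 4 = 72.
Step 3: Find d such that 13 * d = 1 (mod 72).
Step 4: d = 13^(-1) mod 72 = 61.
Verification: 13 * 61 = 793 = 11 * 72 + 1.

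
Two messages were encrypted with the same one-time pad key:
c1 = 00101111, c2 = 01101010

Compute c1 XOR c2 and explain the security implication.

Step 1: c1 XOR c2 = (m1 XOR k) XOR (m2 XOR k).
Step 2: By XOR associativity/commutativity: = m1 XOR m2 XOR k XOR k = m1 XOR m2.
Step 3: 00101111 XOR 01101010 = 01000101 = 69.
Step 4: The key cancels out! An attacker learns m1 XOR m2 = 69, revealing the relationship between plaintexts.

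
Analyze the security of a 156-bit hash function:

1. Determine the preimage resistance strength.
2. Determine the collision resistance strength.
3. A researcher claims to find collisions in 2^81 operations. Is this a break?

Step 1: Preimage resistance requires brute-force of 2^156 operations.
Step 2: Collision resistance (birthday bound) = 2^(156/2) = 2^78.
Step 3: The claimed attack costs 2^81 operations.
Step 4: Since 2^81 >= 2^78, the claimed attack is no faster than the generic birthday attack, so this does not break collision resistance.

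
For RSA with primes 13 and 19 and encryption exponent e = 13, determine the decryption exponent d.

Step 1: n = 13 * 19 = 247.
Step 2: phi(n) = 12 * 18 = 216.
Step 3: Find d such that 13 * d = 1 (mod 216).
Step 4: d = 13^(-1) mod 216 = 133.
Verification: 13 * 133 = 1729 = 8 * 216 + 1.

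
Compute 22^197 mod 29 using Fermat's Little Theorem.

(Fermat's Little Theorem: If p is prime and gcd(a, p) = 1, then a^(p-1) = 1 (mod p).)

Step 1: Since 29 is prime, by Fermat's Little Theorem: 22^28 = 1 (mod 29).
Step 2: Reduce exponent: 197 mod 28 = 1.
Step 3: So 22^197 = 22^1 (mod 29).
Step 4: 22^1 mod 29 = 22.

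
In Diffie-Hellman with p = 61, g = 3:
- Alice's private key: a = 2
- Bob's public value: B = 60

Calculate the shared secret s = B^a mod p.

Step 1: s = B^a mod p = 60^2 mod 61.
  60^1 mod 61 = 60
  60^2 mod 61 = (60 * 60) mod 61 = 1
Result: shared secret = 1.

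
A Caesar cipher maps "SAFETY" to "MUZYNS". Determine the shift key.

Step 1: Compare first letters: S (position 18) -> M (position 12).
Step 2: Shift = (12 - 18) mod 26 = 20.
The shift value is 20.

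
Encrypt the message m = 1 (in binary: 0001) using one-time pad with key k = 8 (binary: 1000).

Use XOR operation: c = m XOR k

Step 1: Write out the XOR operation bit by bit:
  Message: 0001
  Key:     1000
  XOR:     1001
Step 2: Convert to decimal: 1001 = 9.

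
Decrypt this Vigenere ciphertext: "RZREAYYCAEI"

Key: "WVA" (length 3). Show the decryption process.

Step 1: Key 'WVA' has length 3. Extended key: WVAWVAWVAWV
Step 2: Decrypt each position:
  R(17) - W(22) = 21 = V
  Z(25) - V(21) = 4 = E
  R(17) - A(0) = 17 = R
  E(4) - W(22) = 8 = I
  A(0) - V(21) = 5 = F
  Y(24) - A(0) = 24 = Y
  Y(24) - W(22) = 2 = C
  C(2) - V(21) = 7 = H
  A(0) - A(0) = 0 = A
  E(4) - W(22) = 8 = I
  I(8) - V(21) = 13 = N
Plaintext: VERIFYCHAIN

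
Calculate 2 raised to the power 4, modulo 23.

Step 1: Compute 2^4 mod 23 step by step, reducing modulo 23 at each step.
  2^1 mod 23 = 2
  2^2 mod 23 = (2 * 2) mod 23 = 4
  2^3 mod 23 = (4 * 2) mod 23 = 8
  2^4 mod 23 = (8 * 2) mod 23 = 16
Step 2: Result = 16.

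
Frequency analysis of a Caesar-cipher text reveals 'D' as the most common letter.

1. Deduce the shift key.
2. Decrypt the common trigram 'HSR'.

Step 1: In English, 'E' is the most frequent letter (12.7%).
Step 2: The most frequent ciphertext letter is 'D' (position 3).
Step 3: Shift = (3 - 4) mod 26 = 25.
Step 4: Decrypt 'HSR' by shifting back 25:
  H -> I
  S -> T
  R -> S
Step 5: 'HSR' decrypts to 'ITS'.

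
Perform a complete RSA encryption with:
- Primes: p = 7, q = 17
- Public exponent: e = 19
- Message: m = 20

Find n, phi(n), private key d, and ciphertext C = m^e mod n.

Step 1: n = 7 * 17 = 119.
Step 2: phi(n) = (7-1)(17-1) = 6 * 16 = 96.
Step 3: Find d = 19^(-1) mod 96 = 91.
  Verify: 19 * 91 = 1729 = 1 (mod 96).
Step 4: C = 20^19 mod 119 = 27.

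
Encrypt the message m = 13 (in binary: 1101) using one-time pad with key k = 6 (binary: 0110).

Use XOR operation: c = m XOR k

Step 1: Write out the XOR operation bit by bit:
  Message: 1101
  Key:     0110
  XOR:     1011
Step 2: Convert to decimal: 1011 = 11.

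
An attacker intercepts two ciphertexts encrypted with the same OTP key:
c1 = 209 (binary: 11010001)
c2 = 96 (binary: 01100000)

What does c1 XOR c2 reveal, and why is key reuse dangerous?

Step 1: c1 XOR c2 = (m1 XOR k) XOR (m2 XOR k).
Step 2: By XOR associativity/commutativity: = m1 XOR m2 XOR k XOR k = m1 XOR m2.
Step 3: 11010001 XOR 01100000 = 10110001 = 177.
Step 4: The key cancels out! An attacker learns m1 XOR m2 = 177, revealing the relationship between plaintexts.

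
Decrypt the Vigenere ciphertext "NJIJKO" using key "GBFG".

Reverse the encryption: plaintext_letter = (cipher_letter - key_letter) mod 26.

Step 1: Extend key: GBFGGB
Step 2: Decrypt each letter (c - k) mod 26:
  N(13) - G(6) = (13-6) mod 26 = 7 = H
  J(9) - B(1) = (9-1) mod 26 = 8 = I
  I(8) - F(5) = (8-5) mod 26 = 3 = D
  J(9) - G(6) = (9-6) mod 26 = 3 = D
  K(10) - G(6) = (10-6) mod 26 = 4 = E
  O(14) - B(1) = (14-1) mod 26 = 13 = N
Plaintext: HIDDEN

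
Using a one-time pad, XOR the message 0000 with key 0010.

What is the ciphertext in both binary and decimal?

Step 1: Write out the XOR operation bit by bit:
  Message: 0000
  Key:     0010
  XOR:     0010
Step 2: Convert to decimal: 0010 = 2.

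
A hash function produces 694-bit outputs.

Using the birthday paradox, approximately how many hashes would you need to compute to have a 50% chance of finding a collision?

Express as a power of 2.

Step 1: The birthday paradox gives collision probability ~50% after sqrt(2^n) = 2^(n/2) hashes.
Step 2: For 694-bit output: 2^(694/2) = 2^347.
Step 3: Approximately 2^347 hash computations needed.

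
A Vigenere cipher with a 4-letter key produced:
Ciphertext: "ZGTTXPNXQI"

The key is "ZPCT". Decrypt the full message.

Step 1: Key 'ZPCT' has length 4. Extended key: ZPCTZPCTZP
Step 2: Decrypt each position:
  Z(25) - Z(25) = 0 = A
  G(6) - P(15) = 17 = R
  T(19) - C(2) = 17 = R
  T(19) - T(19) = 0 = A
  X(23) - Z(25) = 24 = Y
  P(15) - P(15) = 0 = A
  N(13) - C(2) = 11 = L
  X(23) - T(19) = 4 = E
  Q(16) - Z(25) = 17 = R
  I(8) - P(15) = 19 = T
Plaintext: ARRAYALERT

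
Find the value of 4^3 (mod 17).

Step 1: Compute 4^3 mod 17 step by step, reducing modulo 17 at each step.
  4^1 mod 17 = 4
  4^2 mod 17 = (4 * 4) mod 17 = 16
  4^3 mod 17 = (16 * 4) mod 17 = 13
Step 2: Result = 13.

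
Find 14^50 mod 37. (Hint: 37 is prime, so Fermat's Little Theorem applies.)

Step 1: Since 37 is prime, by Fermat's Little Theorem: 14^36 = 1 (mod 37).
Step 2: Reduce exponent: 50 mod 36 = 14.
Step 3: So 14^50 = 14^14 (mod 37).
Step 4: 14^14 mod 37 = 11.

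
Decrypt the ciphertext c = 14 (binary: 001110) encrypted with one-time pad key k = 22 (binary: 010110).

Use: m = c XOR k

Step 1: XOR ciphertext with key:
  Ciphertext: 001110
  Key:        010110
  XOR:        011000
Step 2: Plaintext = 011000 = 24 in decimal.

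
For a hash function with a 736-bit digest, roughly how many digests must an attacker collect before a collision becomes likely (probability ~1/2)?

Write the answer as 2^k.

Step 1: The birthday paradox gives collision probability ~50% after sqrt(2^n) = 2^(n/2) hashes.
Step 2: For 736-bit output: 2^(736/2) = 2^368.
Step 3: Approximately 2^368 hash computations needed.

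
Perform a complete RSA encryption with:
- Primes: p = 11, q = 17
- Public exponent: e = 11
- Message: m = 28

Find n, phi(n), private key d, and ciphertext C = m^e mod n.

Step 1: n = 11 * 17 = 187.
Step 2: phi(n) = (11-1)(17-1) = 10 * 16 = 160.
Step 3: Find d = 11^(-1) mod 160 = 131.
  Verify: 11 * 131 = 1441 = 1 (mod 160).
Step 4: C = 28^11 mod 187 = 182.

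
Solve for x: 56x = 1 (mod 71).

Step 1: We need x such that 56 * x = 1 (mod 71).
Step 2: Using the extended Euclidean algorithm or trial:
  56 * 52 = 2912 = 41 * 71 + 1.
Step 3: Since 2912 mod 71 = 1, the inverse is x = 52.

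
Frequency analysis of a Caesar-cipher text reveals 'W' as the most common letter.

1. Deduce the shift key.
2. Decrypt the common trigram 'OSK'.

Step 1: In English, 'E' is the most frequent letter (12.7%).
Step 2: The most frequent ciphertext letter is 'W' (position 22).
Step 3: Shift = (22 - 4) mod 26 = 18.
Step 4: Decrypt 'OSK' by shifting back 18:
  O -> W
  S -> A
  K -> S
Step 5: 'OSK' decrypts to 'WAS'.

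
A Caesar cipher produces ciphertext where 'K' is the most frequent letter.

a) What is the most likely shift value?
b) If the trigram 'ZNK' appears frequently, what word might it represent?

Step 1: In English, 'E' is the most frequent letter (12.7%).
Step 2: The most frequent ciphertext letter is 'K' (position 10).
Step 3: Shift = (10 - 4) mod 26 = 6.
Step 4: Decrypt 'ZNK' by shifting back 6:
  Z -> T
  N -> H
  K -> E
Step 5: 'ZNK' decrypts to 'THE'.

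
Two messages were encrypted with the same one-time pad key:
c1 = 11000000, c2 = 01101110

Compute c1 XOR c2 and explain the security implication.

Step 1: c1 XOR c2 = (m1 XOR k) XOR (m2 XOR k).
Step 2: By XOR associativity/commutativity: = m1 XOR m2 XOR k XOR k = m1 XOR m2.
Step 3: 11000000 XOR 01101110 = 10101110 = 174.
Step 4: The key cancels out! An attacker learns m1 XOR m2 = 174, revealing the relationship between plaintexts.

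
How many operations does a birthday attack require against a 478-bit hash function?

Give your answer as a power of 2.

Step 1: The birthday paradox gives collision probability ~50% after sqrt(2^n) = 2^(n/2) hashes.
Step 2: For 478-bit output: 2^(478/2) = 2^239.
Step 3: Approximately 2^239 hash computations needed.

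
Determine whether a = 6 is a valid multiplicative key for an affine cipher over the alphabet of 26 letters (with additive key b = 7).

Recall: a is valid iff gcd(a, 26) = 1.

Step 1: Compute gcd(6, 26).
Step 2: gcd(6, 26) = 2.
Since gcd = 2 != 1, 6 shares a common factor with 26, so it cannot be used.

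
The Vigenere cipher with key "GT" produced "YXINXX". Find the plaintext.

Step 1: Extend key: GTGTGT
Step 2: Decrypt each letter (c - k) mod 26:
  Y(24) - G(6) = (24-6) mod 26 = 18 = S
  X(23) - T(19) = (23-19) mod 26 = 4 = E
  I(8) - G(6) = (8-6) mod 26 = 2 = C
  N(13) - T(19) = (13-19) mod 26 = 20 = U
  X(23) - G(6) = (23-6) mod 26 = 17 = R
  X(23) - T(19) = (23-19) mod 26 = 4 = E
Plaintext: SECURE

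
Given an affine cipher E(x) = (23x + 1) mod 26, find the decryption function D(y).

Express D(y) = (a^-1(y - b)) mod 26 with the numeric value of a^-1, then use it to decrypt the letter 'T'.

Step 1: Find a^-1, the modular inverse of 23 mod 26.
Step 2: We need 23 * a^-1 = 1 (mod 26).
Step 3: 23 * 17 = 391 = 15 * 26 + 1, so a^-1 = 17.
Step 4: D(y) = 17(y - 1) mod 26.
Step 5: Apply to 'T' (y = 19): D(19) = 17 * (19 - 1) mod 26 = 17 * 18 mod 26 = 20 -> 'U'.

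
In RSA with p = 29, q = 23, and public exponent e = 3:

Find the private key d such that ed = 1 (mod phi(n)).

Step 1: n = 29 * 23 = 667.
Step 2: phi(n) = 28 * 22 = 616.
Step 3: Find d such that 3 * d = 1 (mod 616).
Step 4: d = 3^(-1) mod 616 = 411.
Verification: 3 * 411 = 1233 = 2 * 616 + 1.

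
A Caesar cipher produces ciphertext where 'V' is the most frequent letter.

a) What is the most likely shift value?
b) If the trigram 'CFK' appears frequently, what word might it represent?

Step 1: In English, 'E' is the most frequent letter (12.7%).
Step 2: The most frequent ciphertext letter is 'V' (position 21).
Step 3: Shift = (21 - 4) mod 26 = 17.
Step 4: Decrypt 'CFK' by shifting back 17:
  C -> L
  F -> O
  K -> T
Step 5: 'CFK' decrypts to 'LOT'.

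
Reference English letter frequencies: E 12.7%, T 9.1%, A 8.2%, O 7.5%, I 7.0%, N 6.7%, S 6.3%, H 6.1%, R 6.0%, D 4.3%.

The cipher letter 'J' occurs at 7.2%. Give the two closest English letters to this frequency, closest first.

Step 1: Observed frequency of 'J' is 7.2%.
Step 2: Compute distances to each reference frequency and sort:
  I (7.0%): difference = 0.2% <-- BEST
  O (7.5%): difference = 0.3% <-- RUNNER-UP
  N (6.7%): difference = 0.5%
  S (6.3%): difference = 0.9%
  A (8.2%): difference = 1.0%
Step 3: Most likely is 'I' (7.0%, diff 0.2%); second most likely is 'O' (7.5%, diff 0.3%).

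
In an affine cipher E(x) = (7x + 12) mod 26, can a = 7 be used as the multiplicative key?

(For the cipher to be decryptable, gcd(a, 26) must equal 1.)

Step 1: Compute gcd(7, 26).
Step 2: gcd(7, 26) = 1.
Since gcd = 1, 7 is coprime with 26, so it is a valid key.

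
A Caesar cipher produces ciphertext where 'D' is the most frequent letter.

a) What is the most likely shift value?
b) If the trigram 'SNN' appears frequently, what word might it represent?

Step 1: In English, 'E' is the most frequent letter (12.7%).
Step 2: The most frequent ciphertext letter is 'D' (position 3).
Step 3: Shift = (3 - 4) mod 26 = 25.
Step 4: Decrypt 'SNN' by shifting back 25:
  S -> T
  N -> O
  N -> O
Step 5: 'SNN' decrypts to 'TOO'.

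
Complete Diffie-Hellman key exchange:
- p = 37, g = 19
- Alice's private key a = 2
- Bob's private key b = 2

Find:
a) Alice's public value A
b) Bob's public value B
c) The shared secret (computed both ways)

Step 1: A = g^a mod p = 19^2 mod 37 = 28.
Step 2: B = g^b mod p = 19^2 mod 37 = 28.
Step 3: Alice computes s = B^a mod p = 28^2 mod 37 = 7.
Step 4: Bob computes s = A^b mod p = 28^2 mod 37 = 7.
Both sides agree: shared secret = 7.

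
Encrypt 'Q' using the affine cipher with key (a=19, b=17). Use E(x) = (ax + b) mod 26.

Step 1: Convert 'Q' to number: x = 16.
Step 2: E(16) = (19 * 16 + 17) mod 26 = 321 mod 26 = 9.
Step 3: Convert 9 back to letter: J.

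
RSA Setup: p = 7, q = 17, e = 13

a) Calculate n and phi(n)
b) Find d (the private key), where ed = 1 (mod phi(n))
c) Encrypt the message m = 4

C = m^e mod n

Step 1: n = 7 * 17 = 119.
Step 2: phi(n) = (7-1)(17-1) = 6 * 16 = 96.
Step 3: Find d = 13^(-1) mod 96 = 37.
  Verify: 13 * 37 = 481 = 1 (mod 96).
Step 4: C = 4^13 mod 119 = 4.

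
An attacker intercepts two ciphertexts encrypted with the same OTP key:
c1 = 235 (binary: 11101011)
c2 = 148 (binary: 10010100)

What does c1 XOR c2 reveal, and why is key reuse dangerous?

Step 1: c1 XOR c2 = (m1 XOR k) XOR (m2 XOR k).
Step 2: By XOR associativity/commutativity: = m1 XOR m2 XOR k XOR k = m1 XOR m2.
Step 3: 11101011 XOR 10010100 = 01111111 = 127.
Step 4: The key cancels out! An attacker learns m1 XOR m2 = 127, revealing the relationship between plaintexts.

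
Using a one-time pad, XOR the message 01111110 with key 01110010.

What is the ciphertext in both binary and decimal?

Step 1: Write out the XOR operation bit by bit:
  Message: 01111110
  Key:     01110010
  XOR:     00001100
Step 2: Convert to decimal: 00001100 = 12.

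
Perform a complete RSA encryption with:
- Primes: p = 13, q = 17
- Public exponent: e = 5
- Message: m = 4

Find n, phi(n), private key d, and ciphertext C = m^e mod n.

Step 1: n = 13 * 17 = 221.
Step 2: phi(n) = (13-1)(17-1) = 12 * 16 = 192.
Step 3: Find d = 5^(-1) mod 192 = 77.
  Verify: 5 * 77 = 385 = 1 (mod 192).
Step 4: C = 4^5 mod 221 = 140.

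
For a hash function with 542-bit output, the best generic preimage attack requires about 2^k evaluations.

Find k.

Step 1: The hash has a 542-bit output.
Step 2: Preimage resistance means: given a digest h(x), it should be infeasible to find any input that hashes to it.
With a 542-bit output there are 2^542 possible digests, so a generic brute-force preimage search costs about 2^542 evaluations.
Step 3: Security level = 542 bits.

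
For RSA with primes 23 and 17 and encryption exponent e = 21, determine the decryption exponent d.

Step 1: n = 23 * 17 = 391.
Step 2: phi(n) = 22 * 16 = 352.
Step 3: Find d such that 21 * d = 1 (mod 352).
Step 4: d = 21^(-1) mod 352 = 285.
Verification: 21 * 285 = 5985 = 17 * 352 + 1.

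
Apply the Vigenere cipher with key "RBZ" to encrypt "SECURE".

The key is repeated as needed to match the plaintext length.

Step 1: Repeat key to match plaintext length:
  Plaintext: SECURE
  Key:       RBZRBZ
Step 2: Encrypt each letter:
  S(18) + R(17) = (18+17) mod 26 = 9 = J
  E(4) + B(1) = (4+1) mod 26 = 5 = F
  C(2) + Z(25) = (2+25) mod 26 = 1 = B
  U(20) + R(17) = (20+17) mod 26 = 11 = L
  R(17) + B(1) = (17+1) mod 26 = 18 = S
  E(4) + Z(25) = (4+25) mod 26 = 3 = D
Ciphertext: JFBLSD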